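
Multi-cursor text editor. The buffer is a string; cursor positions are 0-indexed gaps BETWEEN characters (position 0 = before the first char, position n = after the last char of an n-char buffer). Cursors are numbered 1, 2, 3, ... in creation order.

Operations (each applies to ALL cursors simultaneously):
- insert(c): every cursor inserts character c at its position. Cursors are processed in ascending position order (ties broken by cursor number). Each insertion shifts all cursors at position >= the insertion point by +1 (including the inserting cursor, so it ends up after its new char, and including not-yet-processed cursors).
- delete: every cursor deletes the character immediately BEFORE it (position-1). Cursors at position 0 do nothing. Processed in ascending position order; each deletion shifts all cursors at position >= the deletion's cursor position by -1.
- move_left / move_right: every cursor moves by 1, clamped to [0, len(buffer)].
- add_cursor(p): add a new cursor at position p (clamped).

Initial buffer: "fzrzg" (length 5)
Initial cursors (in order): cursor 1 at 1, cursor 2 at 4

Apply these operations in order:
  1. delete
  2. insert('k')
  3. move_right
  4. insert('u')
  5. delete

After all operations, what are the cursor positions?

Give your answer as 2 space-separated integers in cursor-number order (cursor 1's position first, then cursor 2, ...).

After op 1 (delete): buffer="zrg" (len 3), cursors c1@0 c2@2, authorship ...
After op 2 (insert('k')): buffer="kzrkg" (len 5), cursors c1@1 c2@4, authorship 1..2.
After op 3 (move_right): buffer="kzrkg" (len 5), cursors c1@2 c2@5, authorship 1..2.
After op 4 (insert('u')): buffer="kzurkgu" (len 7), cursors c1@3 c2@7, authorship 1.1.2.2
After op 5 (delete): buffer="kzrkg" (len 5), cursors c1@2 c2@5, authorship 1..2.

Answer: 2 5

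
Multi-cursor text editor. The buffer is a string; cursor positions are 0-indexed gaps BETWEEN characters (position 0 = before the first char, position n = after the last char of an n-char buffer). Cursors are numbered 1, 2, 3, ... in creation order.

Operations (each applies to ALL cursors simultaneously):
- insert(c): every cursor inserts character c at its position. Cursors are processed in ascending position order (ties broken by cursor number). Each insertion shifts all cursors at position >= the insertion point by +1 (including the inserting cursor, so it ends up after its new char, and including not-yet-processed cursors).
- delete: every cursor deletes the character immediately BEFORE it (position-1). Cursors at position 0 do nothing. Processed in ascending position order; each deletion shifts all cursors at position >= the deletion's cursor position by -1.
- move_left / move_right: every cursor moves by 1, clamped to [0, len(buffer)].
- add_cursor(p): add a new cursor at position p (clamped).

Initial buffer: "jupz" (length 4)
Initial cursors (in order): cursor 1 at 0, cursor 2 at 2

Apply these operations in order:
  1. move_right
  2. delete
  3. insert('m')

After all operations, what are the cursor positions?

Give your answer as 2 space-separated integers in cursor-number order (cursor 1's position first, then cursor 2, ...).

After op 1 (move_right): buffer="jupz" (len 4), cursors c1@1 c2@3, authorship ....
After op 2 (delete): buffer="uz" (len 2), cursors c1@0 c2@1, authorship ..
After op 3 (insert('m')): buffer="mumz" (len 4), cursors c1@1 c2@3, authorship 1.2.

Answer: 1 3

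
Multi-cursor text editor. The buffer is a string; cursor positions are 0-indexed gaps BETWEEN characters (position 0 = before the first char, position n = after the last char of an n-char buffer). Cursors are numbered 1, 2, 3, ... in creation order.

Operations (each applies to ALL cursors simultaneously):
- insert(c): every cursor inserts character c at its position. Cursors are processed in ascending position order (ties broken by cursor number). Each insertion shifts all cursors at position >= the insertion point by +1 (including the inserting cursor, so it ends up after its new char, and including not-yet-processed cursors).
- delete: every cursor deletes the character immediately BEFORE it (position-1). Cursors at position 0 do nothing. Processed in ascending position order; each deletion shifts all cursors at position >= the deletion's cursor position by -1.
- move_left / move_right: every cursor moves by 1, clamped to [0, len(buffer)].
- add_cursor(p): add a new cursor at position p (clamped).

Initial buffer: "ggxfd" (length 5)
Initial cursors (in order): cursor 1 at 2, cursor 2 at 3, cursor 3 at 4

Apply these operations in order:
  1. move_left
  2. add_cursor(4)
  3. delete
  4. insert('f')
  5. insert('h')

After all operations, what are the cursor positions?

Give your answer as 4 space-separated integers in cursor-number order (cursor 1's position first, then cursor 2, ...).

After op 1 (move_left): buffer="ggxfd" (len 5), cursors c1@1 c2@2 c3@3, authorship .....
After op 2 (add_cursor(4)): buffer="ggxfd" (len 5), cursors c1@1 c2@2 c3@3 c4@4, authorship .....
After op 3 (delete): buffer="d" (len 1), cursors c1@0 c2@0 c3@0 c4@0, authorship .
After op 4 (insert('f')): buffer="ffffd" (len 5), cursors c1@4 c2@4 c3@4 c4@4, authorship 1234.
After op 5 (insert('h')): buffer="ffffhhhhd" (len 9), cursors c1@8 c2@8 c3@8 c4@8, authorship 12341234.

Answer: 8 8 8 8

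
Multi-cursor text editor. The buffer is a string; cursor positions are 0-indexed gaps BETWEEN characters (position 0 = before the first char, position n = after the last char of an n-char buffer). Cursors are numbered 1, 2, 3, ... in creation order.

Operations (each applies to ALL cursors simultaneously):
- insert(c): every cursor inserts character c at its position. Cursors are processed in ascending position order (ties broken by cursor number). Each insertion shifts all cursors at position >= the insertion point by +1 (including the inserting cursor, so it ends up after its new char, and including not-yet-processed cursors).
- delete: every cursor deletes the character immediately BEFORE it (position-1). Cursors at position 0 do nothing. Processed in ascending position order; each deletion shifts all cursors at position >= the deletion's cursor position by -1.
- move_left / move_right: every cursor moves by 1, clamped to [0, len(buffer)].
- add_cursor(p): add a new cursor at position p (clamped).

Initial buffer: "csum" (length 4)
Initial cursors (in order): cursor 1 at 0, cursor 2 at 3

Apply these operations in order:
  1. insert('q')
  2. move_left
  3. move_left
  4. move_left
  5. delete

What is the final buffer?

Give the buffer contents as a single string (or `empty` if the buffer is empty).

Answer: qsuqm

Derivation:
After op 1 (insert('q')): buffer="qcsuqm" (len 6), cursors c1@1 c2@5, authorship 1...2.
After op 2 (move_left): buffer="qcsuqm" (len 6), cursors c1@0 c2@4, authorship 1...2.
After op 3 (move_left): buffer="qcsuqm" (len 6), cursors c1@0 c2@3, authorship 1...2.
After op 4 (move_left): buffer="qcsuqm" (len 6), cursors c1@0 c2@2, authorship 1...2.
After op 5 (delete): buffer="qsuqm" (len 5), cursors c1@0 c2@1, authorship 1..2.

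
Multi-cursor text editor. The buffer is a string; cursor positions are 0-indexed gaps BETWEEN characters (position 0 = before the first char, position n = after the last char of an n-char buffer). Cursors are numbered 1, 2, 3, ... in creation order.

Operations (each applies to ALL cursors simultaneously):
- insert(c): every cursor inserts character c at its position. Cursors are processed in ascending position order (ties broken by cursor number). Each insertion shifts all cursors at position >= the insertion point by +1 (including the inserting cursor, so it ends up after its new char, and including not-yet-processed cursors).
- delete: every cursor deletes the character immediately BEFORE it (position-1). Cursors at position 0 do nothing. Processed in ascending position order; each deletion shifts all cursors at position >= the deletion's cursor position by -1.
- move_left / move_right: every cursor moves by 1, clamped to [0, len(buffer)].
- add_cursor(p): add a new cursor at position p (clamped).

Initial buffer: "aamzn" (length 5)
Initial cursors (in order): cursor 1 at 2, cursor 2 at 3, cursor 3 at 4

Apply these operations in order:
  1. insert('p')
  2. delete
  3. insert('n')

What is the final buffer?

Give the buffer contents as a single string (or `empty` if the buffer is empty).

After op 1 (insert('p')): buffer="aapmpzpn" (len 8), cursors c1@3 c2@5 c3@7, authorship ..1.2.3.
After op 2 (delete): buffer="aamzn" (len 5), cursors c1@2 c2@3 c3@4, authorship .....
After op 3 (insert('n')): buffer="aanmnznn" (len 8), cursors c1@3 c2@5 c3@7, authorship ..1.2.3.

Answer: aanmnznn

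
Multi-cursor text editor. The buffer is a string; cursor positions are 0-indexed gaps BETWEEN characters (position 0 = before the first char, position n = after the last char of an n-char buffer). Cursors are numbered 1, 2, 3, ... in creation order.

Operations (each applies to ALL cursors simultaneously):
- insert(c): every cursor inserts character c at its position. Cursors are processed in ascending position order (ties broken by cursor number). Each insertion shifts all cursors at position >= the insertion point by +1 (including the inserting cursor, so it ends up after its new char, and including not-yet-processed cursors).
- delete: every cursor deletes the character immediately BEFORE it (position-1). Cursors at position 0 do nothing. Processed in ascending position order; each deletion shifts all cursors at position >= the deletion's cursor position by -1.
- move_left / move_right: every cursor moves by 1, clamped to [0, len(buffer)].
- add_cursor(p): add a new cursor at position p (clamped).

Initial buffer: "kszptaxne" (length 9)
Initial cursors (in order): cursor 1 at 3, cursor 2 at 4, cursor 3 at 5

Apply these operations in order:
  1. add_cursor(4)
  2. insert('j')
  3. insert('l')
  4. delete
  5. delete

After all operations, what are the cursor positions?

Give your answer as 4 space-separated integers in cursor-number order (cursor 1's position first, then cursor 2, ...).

Answer: 3 4 5 4

Derivation:
After op 1 (add_cursor(4)): buffer="kszptaxne" (len 9), cursors c1@3 c2@4 c4@4 c3@5, authorship .........
After op 2 (insert('j')): buffer="kszjpjjtjaxne" (len 13), cursors c1@4 c2@7 c4@7 c3@9, authorship ...1.24.3....
After op 3 (insert('l')): buffer="kszjlpjjlltjlaxne" (len 17), cursors c1@5 c2@10 c4@10 c3@13, authorship ...11.2424.33....
After op 4 (delete): buffer="kszjpjjtjaxne" (len 13), cursors c1@4 c2@7 c4@7 c3@9, authorship ...1.24.3....
After op 5 (delete): buffer="kszptaxne" (len 9), cursors c1@3 c2@4 c4@4 c3@5, authorship .........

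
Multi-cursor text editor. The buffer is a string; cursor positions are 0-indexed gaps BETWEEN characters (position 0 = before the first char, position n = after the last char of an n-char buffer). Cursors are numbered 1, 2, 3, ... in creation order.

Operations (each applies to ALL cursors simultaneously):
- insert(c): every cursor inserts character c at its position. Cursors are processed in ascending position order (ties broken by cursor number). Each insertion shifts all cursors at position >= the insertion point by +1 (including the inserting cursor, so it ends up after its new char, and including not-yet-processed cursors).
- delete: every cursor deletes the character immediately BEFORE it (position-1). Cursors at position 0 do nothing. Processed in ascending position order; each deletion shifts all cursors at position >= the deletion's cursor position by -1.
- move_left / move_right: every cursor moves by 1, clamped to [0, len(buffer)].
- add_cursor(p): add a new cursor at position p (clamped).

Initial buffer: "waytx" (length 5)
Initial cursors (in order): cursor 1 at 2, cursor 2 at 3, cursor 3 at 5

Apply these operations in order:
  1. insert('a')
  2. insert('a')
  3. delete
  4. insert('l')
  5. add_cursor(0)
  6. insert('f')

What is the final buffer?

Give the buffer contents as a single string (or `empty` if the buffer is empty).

Answer: fwaalfyalftxalf

Derivation:
After op 1 (insert('a')): buffer="waayatxa" (len 8), cursors c1@3 c2@5 c3@8, authorship ..1.2..3
After op 2 (insert('a')): buffer="waaayaatxaa" (len 11), cursors c1@4 c2@7 c3@11, authorship ..11.22..33
After op 3 (delete): buffer="waayatxa" (len 8), cursors c1@3 c2@5 c3@8, authorship ..1.2..3
After op 4 (insert('l')): buffer="waalyaltxal" (len 11), cursors c1@4 c2@7 c3@11, authorship ..11.22..33
After op 5 (add_cursor(0)): buffer="waalyaltxal" (len 11), cursors c4@0 c1@4 c2@7 c3@11, authorship ..11.22..33
After op 6 (insert('f')): buffer="fwaalfyalftxalf" (len 15), cursors c4@1 c1@6 c2@10 c3@15, authorship 4..111.222..333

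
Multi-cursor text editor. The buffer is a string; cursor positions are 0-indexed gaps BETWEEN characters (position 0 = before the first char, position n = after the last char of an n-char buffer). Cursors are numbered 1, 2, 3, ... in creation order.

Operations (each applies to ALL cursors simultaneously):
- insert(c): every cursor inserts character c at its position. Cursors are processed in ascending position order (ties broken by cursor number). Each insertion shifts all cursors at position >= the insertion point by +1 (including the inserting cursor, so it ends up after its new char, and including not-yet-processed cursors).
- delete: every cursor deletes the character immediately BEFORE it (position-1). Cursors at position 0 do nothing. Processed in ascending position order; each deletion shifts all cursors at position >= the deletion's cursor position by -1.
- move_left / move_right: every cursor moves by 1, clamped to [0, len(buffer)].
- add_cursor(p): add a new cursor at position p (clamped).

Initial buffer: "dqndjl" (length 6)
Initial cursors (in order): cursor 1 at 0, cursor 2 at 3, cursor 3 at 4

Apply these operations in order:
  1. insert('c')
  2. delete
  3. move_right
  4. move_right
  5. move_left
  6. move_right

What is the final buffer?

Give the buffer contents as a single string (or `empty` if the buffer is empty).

After op 1 (insert('c')): buffer="cdqncdcjl" (len 9), cursors c1@1 c2@5 c3@7, authorship 1...2.3..
After op 2 (delete): buffer="dqndjl" (len 6), cursors c1@0 c2@3 c3@4, authorship ......
After op 3 (move_right): buffer="dqndjl" (len 6), cursors c1@1 c2@4 c3@5, authorship ......
After op 4 (move_right): buffer="dqndjl" (len 6), cursors c1@2 c2@5 c3@6, authorship ......
After op 5 (move_left): buffer="dqndjl" (len 6), cursors c1@1 c2@4 c3@5, authorship ......
After op 6 (move_right): buffer="dqndjl" (len 6), cursors c1@2 c2@5 c3@6, authorship ......

Answer: dqndjl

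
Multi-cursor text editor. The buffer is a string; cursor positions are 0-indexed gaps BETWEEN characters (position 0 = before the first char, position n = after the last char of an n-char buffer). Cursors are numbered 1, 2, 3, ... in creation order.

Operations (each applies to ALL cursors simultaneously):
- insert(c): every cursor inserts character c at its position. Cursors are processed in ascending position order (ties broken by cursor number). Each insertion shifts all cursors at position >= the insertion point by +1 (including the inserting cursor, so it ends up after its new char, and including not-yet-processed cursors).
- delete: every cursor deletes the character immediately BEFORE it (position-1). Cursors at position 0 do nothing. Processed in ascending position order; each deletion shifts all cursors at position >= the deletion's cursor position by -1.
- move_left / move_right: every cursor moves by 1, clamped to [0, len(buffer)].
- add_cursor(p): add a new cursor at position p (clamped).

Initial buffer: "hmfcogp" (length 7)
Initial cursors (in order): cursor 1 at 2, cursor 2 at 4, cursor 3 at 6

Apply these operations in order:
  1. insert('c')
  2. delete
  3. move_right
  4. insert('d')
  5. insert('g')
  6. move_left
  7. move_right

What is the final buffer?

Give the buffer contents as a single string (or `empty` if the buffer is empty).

Answer: hmfdgcodggpdg

Derivation:
After op 1 (insert('c')): buffer="hmcfccogcp" (len 10), cursors c1@3 c2@6 c3@9, authorship ..1..2..3.
After op 2 (delete): buffer="hmfcogp" (len 7), cursors c1@2 c2@4 c3@6, authorship .......
After op 3 (move_right): buffer="hmfcogp" (len 7), cursors c1@3 c2@5 c3@7, authorship .......
After op 4 (insert('d')): buffer="hmfdcodgpd" (len 10), cursors c1@4 c2@7 c3@10, authorship ...1..2..3
After op 5 (insert('g')): buffer="hmfdgcodggpdg" (len 13), cursors c1@5 c2@9 c3@13, authorship ...11..22..33
After op 6 (move_left): buffer="hmfdgcodggpdg" (len 13), cursors c1@4 c2@8 c3@12, authorship ...11..22..33
After op 7 (move_right): buffer="hmfdgcodggpdg" (len 13), cursors c1@5 c2@9 c3@13, authorship ...11..22..33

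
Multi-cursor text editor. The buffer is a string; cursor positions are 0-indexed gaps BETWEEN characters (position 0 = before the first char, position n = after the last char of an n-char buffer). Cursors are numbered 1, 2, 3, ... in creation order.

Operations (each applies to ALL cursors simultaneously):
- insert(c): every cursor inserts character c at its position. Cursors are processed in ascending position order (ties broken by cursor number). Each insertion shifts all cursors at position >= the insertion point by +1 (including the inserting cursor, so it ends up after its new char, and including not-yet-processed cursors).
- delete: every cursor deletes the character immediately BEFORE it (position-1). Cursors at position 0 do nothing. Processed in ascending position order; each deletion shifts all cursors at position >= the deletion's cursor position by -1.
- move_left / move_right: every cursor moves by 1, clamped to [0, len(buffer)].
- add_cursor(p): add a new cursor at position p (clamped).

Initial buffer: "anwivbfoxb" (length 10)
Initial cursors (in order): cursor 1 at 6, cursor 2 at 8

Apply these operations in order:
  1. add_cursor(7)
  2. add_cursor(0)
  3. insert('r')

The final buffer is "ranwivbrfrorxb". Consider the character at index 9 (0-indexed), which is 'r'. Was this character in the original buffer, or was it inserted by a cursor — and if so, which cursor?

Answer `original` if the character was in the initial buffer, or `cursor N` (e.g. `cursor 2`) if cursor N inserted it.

After op 1 (add_cursor(7)): buffer="anwivbfoxb" (len 10), cursors c1@6 c3@7 c2@8, authorship ..........
After op 2 (add_cursor(0)): buffer="anwivbfoxb" (len 10), cursors c4@0 c1@6 c3@7 c2@8, authorship ..........
After op 3 (insert('r')): buffer="ranwivbrfrorxb" (len 14), cursors c4@1 c1@8 c3@10 c2@12, authorship 4......1.3.2..
Authorship (.=original, N=cursor N): 4 . . . . . . 1 . 3 . 2 . .
Index 9: author = 3

Answer: cursor 3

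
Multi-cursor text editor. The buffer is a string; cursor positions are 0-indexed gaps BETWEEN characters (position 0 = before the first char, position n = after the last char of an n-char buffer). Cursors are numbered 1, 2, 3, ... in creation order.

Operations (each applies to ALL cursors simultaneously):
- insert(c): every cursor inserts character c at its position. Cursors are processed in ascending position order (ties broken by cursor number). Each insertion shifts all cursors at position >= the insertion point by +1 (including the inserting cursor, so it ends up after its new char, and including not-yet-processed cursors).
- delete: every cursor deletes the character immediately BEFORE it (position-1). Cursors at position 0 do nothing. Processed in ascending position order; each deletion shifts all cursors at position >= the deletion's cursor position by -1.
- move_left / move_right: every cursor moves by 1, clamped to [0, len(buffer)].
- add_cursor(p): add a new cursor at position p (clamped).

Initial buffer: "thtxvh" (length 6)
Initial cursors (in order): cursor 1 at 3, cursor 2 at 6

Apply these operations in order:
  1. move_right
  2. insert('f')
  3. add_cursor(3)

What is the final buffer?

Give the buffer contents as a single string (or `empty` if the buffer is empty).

After op 1 (move_right): buffer="thtxvh" (len 6), cursors c1@4 c2@6, authorship ......
After op 2 (insert('f')): buffer="thtxfvhf" (len 8), cursors c1@5 c2@8, authorship ....1..2
After op 3 (add_cursor(3)): buffer="thtxfvhf" (len 8), cursors c3@3 c1@5 c2@8, authorship ....1..2

Answer: thtxfvhf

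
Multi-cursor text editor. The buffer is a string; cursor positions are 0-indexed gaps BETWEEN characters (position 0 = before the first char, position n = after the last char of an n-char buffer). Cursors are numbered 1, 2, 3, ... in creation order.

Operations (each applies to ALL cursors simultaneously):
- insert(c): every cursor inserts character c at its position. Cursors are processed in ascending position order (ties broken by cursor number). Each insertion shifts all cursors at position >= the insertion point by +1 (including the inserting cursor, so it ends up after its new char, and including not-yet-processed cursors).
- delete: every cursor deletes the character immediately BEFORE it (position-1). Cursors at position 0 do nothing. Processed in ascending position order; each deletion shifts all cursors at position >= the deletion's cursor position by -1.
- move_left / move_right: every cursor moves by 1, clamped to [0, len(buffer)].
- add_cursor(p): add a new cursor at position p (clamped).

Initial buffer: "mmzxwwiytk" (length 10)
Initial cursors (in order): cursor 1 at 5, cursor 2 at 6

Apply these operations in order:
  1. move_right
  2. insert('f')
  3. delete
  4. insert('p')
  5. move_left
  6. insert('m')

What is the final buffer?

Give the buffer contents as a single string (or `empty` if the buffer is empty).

Answer: mmzxwwmpimpytk

Derivation:
After op 1 (move_right): buffer="mmzxwwiytk" (len 10), cursors c1@6 c2@7, authorship ..........
After op 2 (insert('f')): buffer="mmzxwwfifytk" (len 12), cursors c1@7 c2@9, authorship ......1.2...
After op 3 (delete): buffer="mmzxwwiytk" (len 10), cursors c1@6 c2@7, authorship ..........
After op 4 (insert('p')): buffer="mmzxwwpipytk" (len 12), cursors c1@7 c2@9, authorship ......1.2...
After op 5 (move_left): buffer="mmzxwwpipytk" (len 12), cursors c1@6 c2@8, authorship ......1.2...
After op 6 (insert('m')): buffer="mmzxwwmpimpytk" (len 14), cursors c1@7 c2@10, authorship ......11.22...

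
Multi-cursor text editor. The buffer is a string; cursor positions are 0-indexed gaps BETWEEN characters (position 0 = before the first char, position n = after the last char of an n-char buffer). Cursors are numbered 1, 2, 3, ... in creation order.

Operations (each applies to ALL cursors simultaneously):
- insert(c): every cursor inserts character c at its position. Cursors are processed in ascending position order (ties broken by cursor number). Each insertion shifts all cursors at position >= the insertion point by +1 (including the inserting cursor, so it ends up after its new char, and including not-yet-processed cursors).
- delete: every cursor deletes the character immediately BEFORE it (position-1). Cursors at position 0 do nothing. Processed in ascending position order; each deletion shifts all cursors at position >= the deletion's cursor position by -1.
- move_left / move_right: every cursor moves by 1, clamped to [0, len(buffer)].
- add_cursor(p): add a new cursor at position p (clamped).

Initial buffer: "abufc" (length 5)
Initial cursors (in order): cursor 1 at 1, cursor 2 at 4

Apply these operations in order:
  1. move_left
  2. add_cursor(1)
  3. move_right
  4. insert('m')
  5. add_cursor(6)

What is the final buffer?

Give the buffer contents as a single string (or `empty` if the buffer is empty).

After op 1 (move_left): buffer="abufc" (len 5), cursors c1@0 c2@3, authorship .....
After op 2 (add_cursor(1)): buffer="abufc" (len 5), cursors c1@0 c3@1 c2@3, authorship .....
After op 3 (move_right): buffer="abufc" (len 5), cursors c1@1 c3@2 c2@4, authorship .....
After op 4 (insert('m')): buffer="ambmufmc" (len 8), cursors c1@2 c3@4 c2@7, authorship .1.3..2.
After op 5 (add_cursor(6)): buffer="ambmufmc" (len 8), cursors c1@2 c3@4 c4@6 c2@7, authorship .1.3..2.

Answer: ambmufmc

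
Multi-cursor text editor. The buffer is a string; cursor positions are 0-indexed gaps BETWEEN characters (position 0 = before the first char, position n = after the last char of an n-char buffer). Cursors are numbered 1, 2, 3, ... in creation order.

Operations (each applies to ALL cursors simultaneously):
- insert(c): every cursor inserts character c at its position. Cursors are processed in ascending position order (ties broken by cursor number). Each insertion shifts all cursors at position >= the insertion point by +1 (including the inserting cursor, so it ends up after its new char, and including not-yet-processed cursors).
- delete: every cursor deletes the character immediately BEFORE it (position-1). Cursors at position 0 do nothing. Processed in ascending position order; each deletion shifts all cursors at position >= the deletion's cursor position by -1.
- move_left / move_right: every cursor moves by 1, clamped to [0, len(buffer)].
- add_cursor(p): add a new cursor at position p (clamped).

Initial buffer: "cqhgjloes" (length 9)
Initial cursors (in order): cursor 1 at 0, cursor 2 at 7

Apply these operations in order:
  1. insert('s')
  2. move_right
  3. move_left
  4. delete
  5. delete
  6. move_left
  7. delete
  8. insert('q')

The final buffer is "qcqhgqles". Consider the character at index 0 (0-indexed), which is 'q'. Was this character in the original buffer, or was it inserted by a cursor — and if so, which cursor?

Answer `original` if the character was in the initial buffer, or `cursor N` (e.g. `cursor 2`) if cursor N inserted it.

After op 1 (insert('s')): buffer="scqhgjloses" (len 11), cursors c1@1 c2@9, authorship 1.......2..
After op 2 (move_right): buffer="scqhgjloses" (len 11), cursors c1@2 c2@10, authorship 1.......2..
After op 3 (move_left): buffer="scqhgjloses" (len 11), cursors c1@1 c2@9, authorship 1.......2..
After op 4 (delete): buffer="cqhgjloes" (len 9), cursors c1@0 c2@7, authorship .........
After op 5 (delete): buffer="cqhgjles" (len 8), cursors c1@0 c2@6, authorship ........
After op 6 (move_left): buffer="cqhgjles" (len 8), cursors c1@0 c2@5, authorship ........
After op 7 (delete): buffer="cqhgles" (len 7), cursors c1@0 c2@4, authorship .......
After op 8 (insert('q')): buffer="qcqhgqles" (len 9), cursors c1@1 c2@6, authorship 1....2...
Authorship (.=original, N=cursor N): 1 . . . . 2 . . .
Index 0: author = 1

Answer: cursor 1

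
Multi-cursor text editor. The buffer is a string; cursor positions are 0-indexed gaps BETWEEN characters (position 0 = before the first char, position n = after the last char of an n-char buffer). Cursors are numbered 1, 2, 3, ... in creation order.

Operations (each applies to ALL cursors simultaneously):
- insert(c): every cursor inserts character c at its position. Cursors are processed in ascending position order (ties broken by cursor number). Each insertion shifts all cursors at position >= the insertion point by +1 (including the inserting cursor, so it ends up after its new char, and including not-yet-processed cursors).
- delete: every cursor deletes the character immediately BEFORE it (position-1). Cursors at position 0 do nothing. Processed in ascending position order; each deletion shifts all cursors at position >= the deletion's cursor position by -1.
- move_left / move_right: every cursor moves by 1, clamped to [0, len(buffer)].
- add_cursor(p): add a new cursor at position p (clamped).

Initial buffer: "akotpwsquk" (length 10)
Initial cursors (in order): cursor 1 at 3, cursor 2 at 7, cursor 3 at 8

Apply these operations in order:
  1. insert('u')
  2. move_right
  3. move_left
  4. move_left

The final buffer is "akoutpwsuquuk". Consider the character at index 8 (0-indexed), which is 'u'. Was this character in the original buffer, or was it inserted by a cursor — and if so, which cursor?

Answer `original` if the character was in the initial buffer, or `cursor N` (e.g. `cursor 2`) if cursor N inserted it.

After op 1 (insert('u')): buffer="akoutpwsuquuk" (len 13), cursors c1@4 c2@9 c3@11, authorship ...1....2.3..
After op 2 (move_right): buffer="akoutpwsuquuk" (len 13), cursors c1@5 c2@10 c3@12, authorship ...1....2.3..
After op 3 (move_left): buffer="akoutpwsuquuk" (len 13), cursors c1@4 c2@9 c3@11, authorship ...1....2.3..
After op 4 (move_left): buffer="akoutpwsuquuk" (len 13), cursors c1@3 c2@8 c3@10, authorship ...1....2.3..
Authorship (.=original, N=cursor N): . . . 1 . . . . 2 . 3 . .
Index 8: author = 2

Answer: cursor 2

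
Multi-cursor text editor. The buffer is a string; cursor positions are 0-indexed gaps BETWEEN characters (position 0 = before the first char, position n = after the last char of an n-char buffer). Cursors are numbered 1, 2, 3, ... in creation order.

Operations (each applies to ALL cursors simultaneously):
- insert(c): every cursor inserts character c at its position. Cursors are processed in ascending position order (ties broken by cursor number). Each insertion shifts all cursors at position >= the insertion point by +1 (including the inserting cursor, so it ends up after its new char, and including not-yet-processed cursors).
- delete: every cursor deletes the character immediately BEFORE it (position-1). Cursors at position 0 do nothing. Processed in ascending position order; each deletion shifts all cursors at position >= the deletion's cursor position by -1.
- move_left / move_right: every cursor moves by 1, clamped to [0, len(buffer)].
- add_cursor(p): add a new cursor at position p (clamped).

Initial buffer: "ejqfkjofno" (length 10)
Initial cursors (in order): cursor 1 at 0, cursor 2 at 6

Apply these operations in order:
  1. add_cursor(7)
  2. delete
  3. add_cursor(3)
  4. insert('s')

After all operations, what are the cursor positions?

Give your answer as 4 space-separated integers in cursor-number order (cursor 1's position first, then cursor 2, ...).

Answer: 1 9 9 5

Derivation:
After op 1 (add_cursor(7)): buffer="ejqfkjofno" (len 10), cursors c1@0 c2@6 c3@7, authorship ..........
After op 2 (delete): buffer="ejqfkfno" (len 8), cursors c1@0 c2@5 c3@5, authorship ........
After op 3 (add_cursor(3)): buffer="ejqfkfno" (len 8), cursors c1@0 c4@3 c2@5 c3@5, authorship ........
After op 4 (insert('s')): buffer="sejqsfkssfno" (len 12), cursors c1@1 c4@5 c2@9 c3@9, authorship 1...4..23...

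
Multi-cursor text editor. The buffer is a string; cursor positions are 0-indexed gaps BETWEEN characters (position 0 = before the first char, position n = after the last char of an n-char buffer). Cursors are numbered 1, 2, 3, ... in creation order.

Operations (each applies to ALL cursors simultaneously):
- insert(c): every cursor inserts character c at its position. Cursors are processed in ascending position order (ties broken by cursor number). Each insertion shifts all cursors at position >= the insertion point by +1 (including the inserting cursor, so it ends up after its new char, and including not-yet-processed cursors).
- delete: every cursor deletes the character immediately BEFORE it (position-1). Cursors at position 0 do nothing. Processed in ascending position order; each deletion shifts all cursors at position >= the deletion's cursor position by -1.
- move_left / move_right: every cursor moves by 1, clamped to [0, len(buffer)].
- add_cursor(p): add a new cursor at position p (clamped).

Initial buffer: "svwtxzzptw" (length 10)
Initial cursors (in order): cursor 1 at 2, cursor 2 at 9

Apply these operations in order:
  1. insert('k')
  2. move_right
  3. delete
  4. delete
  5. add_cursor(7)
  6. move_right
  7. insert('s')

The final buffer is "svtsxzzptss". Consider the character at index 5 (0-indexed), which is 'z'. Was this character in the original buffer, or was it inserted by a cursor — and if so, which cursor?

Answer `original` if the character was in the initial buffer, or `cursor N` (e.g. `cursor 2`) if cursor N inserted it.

After op 1 (insert('k')): buffer="svkwtxzzptkw" (len 12), cursors c1@3 c2@11, authorship ..1.......2.
After op 2 (move_right): buffer="svkwtxzzptkw" (len 12), cursors c1@4 c2@12, authorship ..1.......2.
After op 3 (delete): buffer="svktxzzptk" (len 10), cursors c1@3 c2@10, authorship ..1......2
After op 4 (delete): buffer="svtxzzpt" (len 8), cursors c1@2 c2@8, authorship ........
After op 5 (add_cursor(7)): buffer="svtxzzpt" (len 8), cursors c1@2 c3@7 c2@8, authorship ........
After op 6 (move_right): buffer="svtxzzpt" (len 8), cursors c1@3 c2@8 c3@8, authorship ........
After op 7 (insert('s')): buffer="svtsxzzptss" (len 11), cursors c1@4 c2@11 c3@11, authorship ...1.....23
Authorship (.=original, N=cursor N): . . . 1 . . . . . 2 3
Index 5: author = original

Answer: original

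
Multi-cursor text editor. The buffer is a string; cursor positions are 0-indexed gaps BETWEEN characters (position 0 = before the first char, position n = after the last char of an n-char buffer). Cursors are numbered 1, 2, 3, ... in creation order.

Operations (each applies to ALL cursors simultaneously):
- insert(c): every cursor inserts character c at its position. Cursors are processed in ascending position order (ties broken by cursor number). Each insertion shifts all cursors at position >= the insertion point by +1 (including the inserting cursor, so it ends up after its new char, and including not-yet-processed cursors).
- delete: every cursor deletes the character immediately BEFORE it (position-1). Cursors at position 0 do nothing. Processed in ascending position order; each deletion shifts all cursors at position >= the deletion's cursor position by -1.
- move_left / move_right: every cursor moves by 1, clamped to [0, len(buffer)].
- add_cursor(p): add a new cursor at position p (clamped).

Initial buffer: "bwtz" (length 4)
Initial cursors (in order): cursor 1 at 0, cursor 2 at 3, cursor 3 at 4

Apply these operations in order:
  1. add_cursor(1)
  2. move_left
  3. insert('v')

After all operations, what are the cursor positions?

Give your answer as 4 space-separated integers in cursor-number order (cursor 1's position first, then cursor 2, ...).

After op 1 (add_cursor(1)): buffer="bwtz" (len 4), cursors c1@0 c4@1 c2@3 c3@4, authorship ....
After op 2 (move_left): buffer="bwtz" (len 4), cursors c1@0 c4@0 c2@2 c3@3, authorship ....
After op 3 (insert('v')): buffer="vvbwvtvz" (len 8), cursors c1@2 c4@2 c2@5 c3@7, authorship 14..2.3.

Answer: 2 5 7 2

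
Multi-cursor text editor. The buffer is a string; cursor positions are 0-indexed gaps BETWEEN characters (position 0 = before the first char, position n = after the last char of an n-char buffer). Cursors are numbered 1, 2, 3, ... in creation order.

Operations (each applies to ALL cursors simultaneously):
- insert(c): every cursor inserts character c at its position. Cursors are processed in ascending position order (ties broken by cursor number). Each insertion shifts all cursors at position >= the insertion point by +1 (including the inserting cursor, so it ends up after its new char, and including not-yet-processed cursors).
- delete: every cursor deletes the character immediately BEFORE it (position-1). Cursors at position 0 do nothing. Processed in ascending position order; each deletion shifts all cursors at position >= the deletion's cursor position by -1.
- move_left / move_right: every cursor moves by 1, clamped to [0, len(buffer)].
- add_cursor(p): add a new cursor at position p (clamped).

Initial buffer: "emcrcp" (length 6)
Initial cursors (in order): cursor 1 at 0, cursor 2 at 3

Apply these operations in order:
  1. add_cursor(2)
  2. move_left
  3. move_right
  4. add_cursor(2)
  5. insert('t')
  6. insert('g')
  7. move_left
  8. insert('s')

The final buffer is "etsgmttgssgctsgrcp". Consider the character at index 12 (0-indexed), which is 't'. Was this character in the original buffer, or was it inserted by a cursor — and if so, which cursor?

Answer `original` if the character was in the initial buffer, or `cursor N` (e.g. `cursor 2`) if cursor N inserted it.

Answer: cursor 2

Derivation:
After op 1 (add_cursor(2)): buffer="emcrcp" (len 6), cursors c1@0 c3@2 c2@3, authorship ......
After op 2 (move_left): buffer="emcrcp" (len 6), cursors c1@0 c3@1 c2@2, authorship ......
After op 3 (move_right): buffer="emcrcp" (len 6), cursors c1@1 c3@2 c2@3, authorship ......
After op 4 (add_cursor(2)): buffer="emcrcp" (len 6), cursors c1@1 c3@2 c4@2 c2@3, authorship ......
After op 5 (insert('t')): buffer="etmttctrcp" (len 10), cursors c1@2 c3@5 c4@5 c2@7, authorship .1.34.2...
After op 6 (insert('g')): buffer="etgmttggctgrcp" (len 14), cursors c1@3 c3@8 c4@8 c2@11, authorship .11.3434.22...
After op 7 (move_left): buffer="etgmttggctgrcp" (len 14), cursors c1@2 c3@7 c4@7 c2@10, authorship .11.3434.22...
After op 8 (insert('s')): buffer="etsgmttgssgctsgrcp" (len 18), cursors c1@3 c3@10 c4@10 c2@14, authorship .111.343344.222...
Authorship (.=original, N=cursor N): . 1 1 1 . 3 4 3 3 4 4 . 2 2 2 . . .
Index 12: author = 2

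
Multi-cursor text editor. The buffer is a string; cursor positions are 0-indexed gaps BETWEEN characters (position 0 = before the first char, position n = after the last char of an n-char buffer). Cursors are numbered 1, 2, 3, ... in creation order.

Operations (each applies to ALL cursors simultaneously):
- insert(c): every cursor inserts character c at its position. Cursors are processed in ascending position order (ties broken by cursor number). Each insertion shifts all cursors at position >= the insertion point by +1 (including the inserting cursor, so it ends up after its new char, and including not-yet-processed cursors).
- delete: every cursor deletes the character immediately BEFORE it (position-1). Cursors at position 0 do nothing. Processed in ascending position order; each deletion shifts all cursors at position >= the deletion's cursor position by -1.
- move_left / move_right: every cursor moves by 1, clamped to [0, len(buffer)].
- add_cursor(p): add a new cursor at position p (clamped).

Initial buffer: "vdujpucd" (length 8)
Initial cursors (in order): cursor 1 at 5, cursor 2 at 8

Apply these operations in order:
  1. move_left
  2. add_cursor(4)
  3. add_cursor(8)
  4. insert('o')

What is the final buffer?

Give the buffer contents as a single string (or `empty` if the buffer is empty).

After op 1 (move_left): buffer="vdujpucd" (len 8), cursors c1@4 c2@7, authorship ........
After op 2 (add_cursor(4)): buffer="vdujpucd" (len 8), cursors c1@4 c3@4 c2@7, authorship ........
After op 3 (add_cursor(8)): buffer="vdujpucd" (len 8), cursors c1@4 c3@4 c2@7 c4@8, authorship ........
After op 4 (insert('o')): buffer="vdujoopucodo" (len 12), cursors c1@6 c3@6 c2@10 c4@12, authorship ....13...2.4

Answer: vdujoopucodo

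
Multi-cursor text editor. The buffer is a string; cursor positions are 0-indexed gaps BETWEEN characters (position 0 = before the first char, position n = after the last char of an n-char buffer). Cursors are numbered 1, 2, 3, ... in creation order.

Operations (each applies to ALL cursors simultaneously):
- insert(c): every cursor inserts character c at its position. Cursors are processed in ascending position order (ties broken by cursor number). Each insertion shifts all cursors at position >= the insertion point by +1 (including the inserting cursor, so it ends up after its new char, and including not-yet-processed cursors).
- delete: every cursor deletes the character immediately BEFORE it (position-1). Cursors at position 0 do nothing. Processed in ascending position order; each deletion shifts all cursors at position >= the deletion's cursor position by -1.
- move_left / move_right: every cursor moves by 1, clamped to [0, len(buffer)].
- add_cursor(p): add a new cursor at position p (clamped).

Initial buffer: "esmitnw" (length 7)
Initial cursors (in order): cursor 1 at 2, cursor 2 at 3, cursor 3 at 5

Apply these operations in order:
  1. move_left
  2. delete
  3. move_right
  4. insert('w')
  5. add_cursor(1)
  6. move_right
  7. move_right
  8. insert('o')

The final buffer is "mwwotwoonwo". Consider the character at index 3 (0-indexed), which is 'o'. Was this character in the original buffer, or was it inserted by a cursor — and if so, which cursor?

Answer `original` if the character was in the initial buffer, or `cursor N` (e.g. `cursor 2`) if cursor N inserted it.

After op 1 (move_left): buffer="esmitnw" (len 7), cursors c1@1 c2@2 c3@4, authorship .......
After op 2 (delete): buffer="mtnw" (len 4), cursors c1@0 c2@0 c3@1, authorship ....
After op 3 (move_right): buffer="mtnw" (len 4), cursors c1@1 c2@1 c3@2, authorship ....
After op 4 (insert('w')): buffer="mwwtwnw" (len 7), cursors c1@3 c2@3 c3@5, authorship .12.3..
After op 5 (add_cursor(1)): buffer="mwwtwnw" (len 7), cursors c4@1 c1@3 c2@3 c3@5, authorship .12.3..
After op 6 (move_right): buffer="mwwtwnw" (len 7), cursors c4@2 c1@4 c2@4 c3@6, authorship .12.3..
After op 7 (move_right): buffer="mwwtwnw" (len 7), cursors c4@3 c1@5 c2@5 c3@7, authorship .12.3..
After op 8 (insert('o')): buffer="mwwotwoonwo" (len 11), cursors c4@4 c1@8 c2@8 c3@11, authorship .124.312..3
Authorship (.=original, N=cursor N): . 1 2 4 . 3 1 2 . . 3
Index 3: author = 4

Answer: cursor 4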